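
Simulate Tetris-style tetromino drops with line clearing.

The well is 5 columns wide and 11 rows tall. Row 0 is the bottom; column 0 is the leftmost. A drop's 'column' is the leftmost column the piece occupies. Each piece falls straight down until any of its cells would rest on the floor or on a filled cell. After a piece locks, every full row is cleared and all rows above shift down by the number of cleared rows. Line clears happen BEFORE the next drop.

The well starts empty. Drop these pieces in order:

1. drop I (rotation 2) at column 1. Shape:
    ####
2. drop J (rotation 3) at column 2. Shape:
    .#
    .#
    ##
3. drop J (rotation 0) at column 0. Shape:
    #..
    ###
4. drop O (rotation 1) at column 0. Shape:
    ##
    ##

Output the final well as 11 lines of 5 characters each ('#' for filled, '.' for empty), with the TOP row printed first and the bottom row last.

Answer: .....
.....
.....
.....
.....
##...
##...
#..#.
####.
..##.
.####

Derivation:
Drop 1: I rot2 at col 1 lands with bottom-row=0; cleared 0 line(s) (total 0); column heights now [0 1 1 1 1], max=1
Drop 2: J rot3 at col 2 lands with bottom-row=1; cleared 0 line(s) (total 0); column heights now [0 1 2 4 1], max=4
Drop 3: J rot0 at col 0 lands with bottom-row=2; cleared 0 line(s) (total 0); column heights now [4 3 3 4 1], max=4
Drop 4: O rot1 at col 0 lands with bottom-row=4; cleared 0 line(s) (total 0); column heights now [6 6 3 4 1], max=6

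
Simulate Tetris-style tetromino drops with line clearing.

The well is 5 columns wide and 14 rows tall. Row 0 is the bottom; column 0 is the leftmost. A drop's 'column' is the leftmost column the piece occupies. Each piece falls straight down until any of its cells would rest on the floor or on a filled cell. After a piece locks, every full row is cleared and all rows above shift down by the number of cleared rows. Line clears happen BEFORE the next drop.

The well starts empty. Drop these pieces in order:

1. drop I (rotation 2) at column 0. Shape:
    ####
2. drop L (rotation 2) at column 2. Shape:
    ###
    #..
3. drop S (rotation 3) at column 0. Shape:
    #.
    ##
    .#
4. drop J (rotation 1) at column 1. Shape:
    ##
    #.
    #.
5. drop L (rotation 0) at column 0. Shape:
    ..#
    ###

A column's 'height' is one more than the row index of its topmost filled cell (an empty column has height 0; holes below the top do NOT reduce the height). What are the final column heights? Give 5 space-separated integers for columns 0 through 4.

Drop 1: I rot2 at col 0 lands with bottom-row=0; cleared 0 line(s) (total 0); column heights now [1 1 1 1 0], max=1
Drop 2: L rot2 at col 2 lands with bottom-row=1; cleared 0 line(s) (total 0); column heights now [1 1 3 3 3], max=3
Drop 3: S rot3 at col 0 lands with bottom-row=1; cleared 1 line(s) (total 1); column heights now [3 2 2 1 0], max=3
Drop 4: J rot1 at col 1 lands with bottom-row=2; cleared 0 line(s) (total 1); column heights now [3 5 5 1 0], max=5
Drop 5: L rot0 at col 0 lands with bottom-row=5; cleared 0 line(s) (total 1); column heights now [6 6 7 1 0], max=7

Answer: 6 6 7 1 0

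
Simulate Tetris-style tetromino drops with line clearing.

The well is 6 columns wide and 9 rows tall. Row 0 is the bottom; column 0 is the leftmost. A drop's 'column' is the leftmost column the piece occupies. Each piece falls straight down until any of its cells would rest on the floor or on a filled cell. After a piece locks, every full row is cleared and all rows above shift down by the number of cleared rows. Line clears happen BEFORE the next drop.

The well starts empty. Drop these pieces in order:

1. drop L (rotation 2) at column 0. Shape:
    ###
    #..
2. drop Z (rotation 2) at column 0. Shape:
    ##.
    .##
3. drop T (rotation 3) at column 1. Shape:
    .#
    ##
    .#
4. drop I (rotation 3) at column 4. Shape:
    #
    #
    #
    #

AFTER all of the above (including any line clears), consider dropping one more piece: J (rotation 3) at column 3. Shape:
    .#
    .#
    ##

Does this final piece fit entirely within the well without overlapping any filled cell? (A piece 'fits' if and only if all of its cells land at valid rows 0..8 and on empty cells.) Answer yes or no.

Answer: yes

Derivation:
Drop 1: L rot2 at col 0 lands with bottom-row=0; cleared 0 line(s) (total 0); column heights now [2 2 2 0 0 0], max=2
Drop 2: Z rot2 at col 0 lands with bottom-row=2; cleared 0 line(s) (total 0); column heights now [4 4 3 0 0 0], max=4
Drop 3: T rot3 at col 1 lands with bottom-row=3; cleared 0 line(s) (total 0); column heights now [4 5 6 0 0 0], max=6
Drop 4: I rot3 at col 4 lands with bottom-row=0; cleared 0 line(s) (total 0); column heights now [4 5 6 0 4 0], max=6
Test piece J rot3 at col 3 (width 2): heights before test = [4 5 6 0 4 0]; fits = True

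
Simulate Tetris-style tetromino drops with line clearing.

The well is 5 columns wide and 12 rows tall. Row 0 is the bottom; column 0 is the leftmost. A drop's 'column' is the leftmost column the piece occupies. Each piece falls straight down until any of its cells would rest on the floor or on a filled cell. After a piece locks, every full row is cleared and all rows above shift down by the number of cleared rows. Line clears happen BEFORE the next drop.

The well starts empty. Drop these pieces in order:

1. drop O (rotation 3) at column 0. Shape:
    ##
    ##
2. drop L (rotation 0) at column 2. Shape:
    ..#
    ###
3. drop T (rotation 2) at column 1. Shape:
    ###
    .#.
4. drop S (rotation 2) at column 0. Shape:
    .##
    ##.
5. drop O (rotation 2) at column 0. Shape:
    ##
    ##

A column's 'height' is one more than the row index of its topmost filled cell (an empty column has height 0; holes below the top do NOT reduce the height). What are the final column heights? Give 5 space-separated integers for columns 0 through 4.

Drop 1: O rot3 at col 0 lands with bottom-row=0; cleared 0 line(s) (total 0); column heights now [2 2 0 0 0], max=2
Drop 2: L rot0 at col 2 lands with bottom-row=0; cleared 1 line(s) (total 1); column heights now [1 1 0 0 1], max=1
Drop 3: T rot2 at col 1 lands with bottom-row=0; cleared 0 line(s) (total 1); column heights now [1 2 2 2 1], max=2
Drop 4: S rot2 at col 0 lands with bottom-row=2; cleared 0 line(s) (total 1); column heights now [3 4 4 2 1], max=4
Drop 5: O rot2 at col 0 lands with bottom-row=4; cleared 0 line(s) (total 1); column heights now [6 6 4 2 1], max=6

Answer: 6 6 4 2 1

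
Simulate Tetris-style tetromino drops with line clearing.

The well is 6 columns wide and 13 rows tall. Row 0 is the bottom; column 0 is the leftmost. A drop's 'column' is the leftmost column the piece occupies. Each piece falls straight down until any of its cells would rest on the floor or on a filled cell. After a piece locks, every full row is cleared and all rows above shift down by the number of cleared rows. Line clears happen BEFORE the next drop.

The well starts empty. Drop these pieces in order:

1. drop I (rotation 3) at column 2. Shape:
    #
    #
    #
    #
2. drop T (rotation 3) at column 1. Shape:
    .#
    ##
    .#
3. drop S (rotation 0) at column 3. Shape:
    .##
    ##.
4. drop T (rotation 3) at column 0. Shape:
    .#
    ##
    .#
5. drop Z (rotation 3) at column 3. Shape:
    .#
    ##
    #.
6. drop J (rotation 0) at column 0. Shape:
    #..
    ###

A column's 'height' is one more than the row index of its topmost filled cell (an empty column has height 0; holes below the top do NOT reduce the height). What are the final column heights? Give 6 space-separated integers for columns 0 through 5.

Drop 1: I rot3 at col 2 lands with bottom-row=0; cleared 0 line(s) (total 0); column heights now [0 0 4 0 0 0], max=4
Drop 2: T rot3 at col 1 lands with bottom-row=4; cleared 0 line(s) (total 0); column heights now [0 6 7 0 0 0], max=7
Drop 3: S rot0 at col 3 lands with bottom-row=0; cleared 0 line(s) (total 0); column heights now [0 6 7 1 2 2], max=7
Drop 4: T rot3 at col 0 lands with bottom-row=6; cleared 0 line(s) (total 0); column heights now [8 9 7 1 2 2], max=9
Drop 5: Z rot3 at col 3 lands with bottom-row=1; cleared 0 line(s) (total 0); column heights now [8 9 7 3 4 2], max=9
Drop 6: J rot0 at col 0 lands with bottom-row=9; cleared 0 line(s) (total 0); column heights now [11 10 10 3 4 2], max=11

Answer: 11 10 10 3 4 2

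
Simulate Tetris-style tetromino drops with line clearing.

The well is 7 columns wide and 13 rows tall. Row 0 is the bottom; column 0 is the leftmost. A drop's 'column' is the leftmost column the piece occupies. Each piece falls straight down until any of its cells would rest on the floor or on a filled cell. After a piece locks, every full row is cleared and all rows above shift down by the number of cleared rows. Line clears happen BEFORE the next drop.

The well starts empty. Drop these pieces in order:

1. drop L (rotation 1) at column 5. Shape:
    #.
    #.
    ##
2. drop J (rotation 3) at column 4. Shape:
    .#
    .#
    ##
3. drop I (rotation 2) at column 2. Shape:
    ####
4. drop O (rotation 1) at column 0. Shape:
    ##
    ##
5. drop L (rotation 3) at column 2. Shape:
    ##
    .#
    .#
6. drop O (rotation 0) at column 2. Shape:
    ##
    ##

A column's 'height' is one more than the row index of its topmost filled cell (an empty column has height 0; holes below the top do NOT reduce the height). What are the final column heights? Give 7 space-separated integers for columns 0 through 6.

Drop 1: L rot1 at col 5 lands with bottom-row=0; cleared 0 line(s) (total 0); column heights now [0 0 0 0 0 3 1], max=3
Drop 2: J rot3 at col 4 lands with bottom-row=3; cleared 0 line(s) (total 0); column heights now [0 0 0 0 4 6 1], max=6
Drop 3: I rot2 at col 2 lands with bottom-row=6; cleared 0 line(s) (total 0); column heights now [0 0 7 7 7 7 1], max=7
Drop 4: O rot1 at col 0 lands with bottom-row=0; cleared 0 line(s) (total 0); column heights now [2 2 7 7 7 7 1], max=7
Drop 5: L rot3 at col 2 lands with bottom-row=7; cleared 0 line(s) (total 0); column heights now [2 2 10 10 7 7 1], max=10
Drop 6: O rot0 at col 2 lands with bottom-row=10; cleared 0 line(s) (total 0); column heights now [2 2 12 12 7 7 1], max=12

Answer: 2 2 12 12 7 7 1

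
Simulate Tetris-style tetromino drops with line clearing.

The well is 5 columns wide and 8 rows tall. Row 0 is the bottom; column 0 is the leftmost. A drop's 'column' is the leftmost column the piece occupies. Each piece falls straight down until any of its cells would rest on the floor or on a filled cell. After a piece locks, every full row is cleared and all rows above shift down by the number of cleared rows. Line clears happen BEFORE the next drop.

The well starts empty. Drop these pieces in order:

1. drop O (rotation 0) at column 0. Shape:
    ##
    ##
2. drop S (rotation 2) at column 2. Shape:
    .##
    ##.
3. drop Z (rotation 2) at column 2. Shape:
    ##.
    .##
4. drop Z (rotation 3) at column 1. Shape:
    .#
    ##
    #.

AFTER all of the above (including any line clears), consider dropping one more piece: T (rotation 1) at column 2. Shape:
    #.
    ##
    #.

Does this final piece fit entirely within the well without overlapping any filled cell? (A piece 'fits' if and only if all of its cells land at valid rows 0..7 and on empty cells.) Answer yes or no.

Drop 1: O rot0 at col 0 lands with bottom-row=0; cleared 0 line(s) (total 0); column heights now [2 2 0 0 0], max=2
Drop 2: S rot2 at col 2 lands with bottom-row=0; cleared 0 line(s) (total 0); column heights now [2 2 1 2 2], max=2
Drop 3: Z rot2 at col 2 lands with bottom-row=2; cleared 0 line(s) (total 0); column heights now [2 2 4 4 3], max=4
Drop 4: Z rot3 at col 1 lands with bottom-row=3; cleared 0 line(s) (total 0); column heights now [2 5 6 4 3], max=6
Test piece T rot1 at col 2 (width 2): heights before test = [2 5 6 4 3]; fits = False

Answer: no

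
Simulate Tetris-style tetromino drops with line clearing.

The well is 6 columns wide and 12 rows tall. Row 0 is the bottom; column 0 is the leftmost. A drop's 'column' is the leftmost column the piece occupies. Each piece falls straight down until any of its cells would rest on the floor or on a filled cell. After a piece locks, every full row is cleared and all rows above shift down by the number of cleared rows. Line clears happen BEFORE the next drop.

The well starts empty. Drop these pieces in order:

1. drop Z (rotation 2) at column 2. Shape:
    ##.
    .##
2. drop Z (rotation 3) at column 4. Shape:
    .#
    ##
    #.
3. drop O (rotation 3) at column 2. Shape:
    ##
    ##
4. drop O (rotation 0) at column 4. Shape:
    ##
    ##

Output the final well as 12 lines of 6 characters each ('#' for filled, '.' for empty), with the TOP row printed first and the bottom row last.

Drop 1: Z rot2 at col 2 lands with bottom-row=0; cleared 0 line(s) (total 0); column heights now [0 0 2 2 1 0], max=2
Drop 2: Z rot3 at col 4 lands with bottom-row=1; cleared 0 line(s) (total 0); column heights now [0 0 2 2 3 4], max=4
Drop 3: O rot3 at col 2 lands with bottom-row=2; cleared 0 line(s) (total 0); column heights now [0 0 4 4 3 4], max=4
Drop 4: O rot0 at col 4 lands with bottom-row=4; cleared 0 line(s) (total 0); column heights now [0 0 4 4 6 6], max=6

Answer: ......
......
......
......
......
......
....##
....##
..##.#
..####
..###.
...##.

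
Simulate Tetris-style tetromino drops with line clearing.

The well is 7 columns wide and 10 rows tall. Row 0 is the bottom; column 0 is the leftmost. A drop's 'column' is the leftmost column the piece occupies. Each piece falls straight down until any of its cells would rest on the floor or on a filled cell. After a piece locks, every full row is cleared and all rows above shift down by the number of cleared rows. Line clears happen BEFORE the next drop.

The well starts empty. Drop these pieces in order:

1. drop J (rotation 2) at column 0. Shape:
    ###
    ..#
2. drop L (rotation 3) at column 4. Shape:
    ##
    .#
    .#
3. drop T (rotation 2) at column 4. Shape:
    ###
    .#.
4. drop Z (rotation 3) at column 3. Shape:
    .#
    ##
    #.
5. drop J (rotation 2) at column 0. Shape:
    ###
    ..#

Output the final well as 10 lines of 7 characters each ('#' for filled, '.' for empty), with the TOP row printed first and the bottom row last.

Drop 1: J rot2 at col 0 lands with bottom-row=0; cleared 0 line(s) (total 0); column heights now [2 2 2 0 0 0 0], max=2
Drop 2: L rot3 at col 4 lands with bottom-row=0; cleared 0 line(s) (total 0); column heights now [2 2 2 0 3 3 0], max=3
Drop 3: T rot2 at col 4 lands with bottom-row=3; cleared 0 line(s) (total 0); column heights now [2 2 2 0 5 5 5], max=5
Drop 4: Z rot3 at col 3 lands with bottom-row=4; cleared 0 line(s) (total 0); column heights now [2 2 2 6 7 5 5], max=7
Drop 5: J rot2 at col 0 lands with bottom-row=2; cleared 0 line(s) (total 0); column heights now [4 4 4 6 7 5 5], max=7

Answer: .......
.......
.......
....#..
...##..
...####
###..#.
..#.##.
###..#.
..#..#.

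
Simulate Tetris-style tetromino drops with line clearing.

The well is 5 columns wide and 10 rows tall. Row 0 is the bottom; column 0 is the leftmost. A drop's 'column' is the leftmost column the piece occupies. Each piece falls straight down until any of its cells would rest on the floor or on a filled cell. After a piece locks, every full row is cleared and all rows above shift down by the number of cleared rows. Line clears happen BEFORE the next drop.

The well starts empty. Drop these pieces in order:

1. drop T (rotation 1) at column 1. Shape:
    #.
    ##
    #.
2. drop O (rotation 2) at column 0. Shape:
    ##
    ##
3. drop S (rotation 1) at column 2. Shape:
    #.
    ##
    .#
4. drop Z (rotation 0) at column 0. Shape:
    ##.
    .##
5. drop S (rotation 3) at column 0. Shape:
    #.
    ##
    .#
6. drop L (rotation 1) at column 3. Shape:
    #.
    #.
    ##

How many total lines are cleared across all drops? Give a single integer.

Drop 1: T rot1 at col 1 lands with bottom-row=0; cleared 0 line(s) (total 0); column heights now [0 3 2 0 0], max=3
Drop 2: O rot2 at col 0 lands with bottom-row=3; cleared 0 line(s) (total 0); column heights now [5 5 2 0 0], max=5
Drop 3: S rot1 at col 2 lands with bottom-row=1; cleared 0 line(s) (total 0); column heights now [5 5 4 3 0], max=5
Drop 4: Z rot0 at col 0 lands with bottom-row=5; cleared 0 line(s) (total 0); column heights now [7 7 6 3 0], max=7
Drop 5: S rot3 at col 0 lands with bottom-row=7; cleared 0 line(s) (total 0); column heights now [10 9 6 3 0], max=10
Drop 6: L rot1 at col 3 lands with bottom-row=3; cleared 1 line(s) (total 1); column heights now [9 8 5 5 0], max=9

Answer: 1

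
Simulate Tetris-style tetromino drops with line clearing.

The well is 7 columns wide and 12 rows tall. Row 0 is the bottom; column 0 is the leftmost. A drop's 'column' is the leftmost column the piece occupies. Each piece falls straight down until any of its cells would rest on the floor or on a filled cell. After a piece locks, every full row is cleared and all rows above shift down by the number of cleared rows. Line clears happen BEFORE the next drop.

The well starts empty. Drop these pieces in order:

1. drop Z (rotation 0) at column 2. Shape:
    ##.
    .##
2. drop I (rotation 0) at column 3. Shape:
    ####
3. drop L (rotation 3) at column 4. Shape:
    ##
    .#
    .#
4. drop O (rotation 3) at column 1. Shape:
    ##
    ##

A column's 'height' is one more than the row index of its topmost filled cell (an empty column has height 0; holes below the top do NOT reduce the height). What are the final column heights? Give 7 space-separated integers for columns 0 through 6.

Answer: 0 4 4 3 6 6 3

Derivation:
Drop 1: Z rot0 at col 2 lands with bottom-row=0; cleared 0 line(s) (total 0); column heights now [0 0 2 2 1 0 0], max=2
Drop 2: I rot0 at col 3 lands with bottom-row=2; cleared 0 line(s) (total 0); column heights now [0 0 2 3 3 3 3], max=3
Drop 3: L rot3 at col 4 lands with bottom-row=3; cleared 0 line(s) (total 0); column heights now [0 0 2 3 6 6 3], max=6
Drop 4: O rot3 at col 1 lands with bottom-row=2; cleared 0 line(s) (total 0); column heights now [0 4 4 3 6 6 3], max=6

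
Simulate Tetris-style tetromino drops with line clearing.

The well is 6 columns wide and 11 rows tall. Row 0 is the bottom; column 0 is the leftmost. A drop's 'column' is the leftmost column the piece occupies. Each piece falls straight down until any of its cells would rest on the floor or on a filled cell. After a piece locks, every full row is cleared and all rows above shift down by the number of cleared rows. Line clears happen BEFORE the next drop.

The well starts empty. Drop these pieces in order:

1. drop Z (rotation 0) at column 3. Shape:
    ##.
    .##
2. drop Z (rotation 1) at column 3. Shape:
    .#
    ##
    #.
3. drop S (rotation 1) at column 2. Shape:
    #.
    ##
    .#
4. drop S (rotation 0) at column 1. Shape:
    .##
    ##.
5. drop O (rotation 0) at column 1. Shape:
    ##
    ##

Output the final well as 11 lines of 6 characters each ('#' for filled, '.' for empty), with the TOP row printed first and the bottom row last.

Drop 1: Z rot0 at col 3 lands with bottom-row=0; cleared 0 line(s) (total 0); column heights now [0 0 0 2 2 1], max=2
Drop 2: Z rot1 at col 3 lands with bottom-row=2; cleared 0 line(s) (total 0); column heights now [0 0 0 4 5 1], max=5
Drop 3: S rot1 at col 2 lands with bottom-row=4; cleared 0 line(s) (total 0); column heights now [0 0 7 6 5 1], max=7
Drop 4: S rot0 at col 1 lands with bottom-row=7; cleared 0 line(s) (total 0); column heights now [0 8 9 9 5 1], max=9
Drop 5: O rot0 at col 1 lands with bottom-row=9; cleared 0 line(s) (total 0); column heights now [0 11 11 9 5 1], max=11

Answer: .##...
.##...
..##..
.##...
..#...
..##..
...##.
...##.
...#..
...##.
....##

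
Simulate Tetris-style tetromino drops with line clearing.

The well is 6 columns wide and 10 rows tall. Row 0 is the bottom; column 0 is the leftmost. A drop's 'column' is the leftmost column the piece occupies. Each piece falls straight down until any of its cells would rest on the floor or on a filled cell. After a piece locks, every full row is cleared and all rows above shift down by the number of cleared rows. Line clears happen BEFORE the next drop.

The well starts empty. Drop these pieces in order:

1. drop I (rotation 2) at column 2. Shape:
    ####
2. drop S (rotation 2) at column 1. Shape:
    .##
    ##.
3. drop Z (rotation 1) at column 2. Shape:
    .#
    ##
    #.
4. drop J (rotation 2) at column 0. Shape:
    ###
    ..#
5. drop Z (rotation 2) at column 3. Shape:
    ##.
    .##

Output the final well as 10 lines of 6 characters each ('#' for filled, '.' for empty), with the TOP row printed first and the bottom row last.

Answer: ......
......
......
#####.
..####
..##..
..#...
..##..
.##...
..####

Derivation:
Drop 1: I rot2 at col 2 lands with bottom-row=0; cleared 0 line(s) (total 0); column heights now [0 0 1 1 1 1], max=1
Drop 2: S rot2 at col 1 lands with bottom-row=1; cleared 0 line(s) (total 0); column heights now [0 2 3 3 1 1], max=3
Drop 3: Z rot1 at col 2 lands with bottom-row=3; cleared 0 line(s) (total 0); column heights now [0 2 5 6 1 1], max=6
Drop 4: J rot2 at col 0 lands with bottom-row=5; cleared 0 line(s) (total 0); column heights now [7 7 7 6 1 1], max=7
Drop 5: Z rot2 at col 3 lands with bottom-row=5; cleared 0 line(s) (total 0); column heights now [7 7 7 7 7 6], max=7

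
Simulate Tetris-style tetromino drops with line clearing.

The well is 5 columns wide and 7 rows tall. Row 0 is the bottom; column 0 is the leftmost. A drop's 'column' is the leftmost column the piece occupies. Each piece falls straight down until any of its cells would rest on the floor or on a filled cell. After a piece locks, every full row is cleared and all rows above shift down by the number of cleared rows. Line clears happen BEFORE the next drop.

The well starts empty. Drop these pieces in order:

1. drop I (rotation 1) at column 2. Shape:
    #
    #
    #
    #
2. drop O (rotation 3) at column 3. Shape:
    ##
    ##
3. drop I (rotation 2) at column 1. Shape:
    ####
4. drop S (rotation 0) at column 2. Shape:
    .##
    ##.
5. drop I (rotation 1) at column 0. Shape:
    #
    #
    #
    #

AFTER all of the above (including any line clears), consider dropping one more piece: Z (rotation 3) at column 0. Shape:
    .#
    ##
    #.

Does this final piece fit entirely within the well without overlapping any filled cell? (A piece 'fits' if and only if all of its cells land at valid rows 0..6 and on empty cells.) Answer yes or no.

Answer: yes

Derivation:
Drop 1: I rot1 at col 2 lands with bottom-row=0; cleared 0 line(s) (total 0); column heights now [0 0 4 0 0], max=4
Drop 2: O rot3 at col 3 lands with bottom-row=0; cleared 0 line(s) (total 0); column heights now [0 0 4 2 2], max=4
Drop 3: I rot2 at col 1 lands with bottom-row=4; cleared 0 line(s) (total 0); column heights now [0 5 5 5 5], max=5
Drop 4: S rot0 at col 2 lands with bottom-row=5; cleared 0 line(s) (total 0); column heights now [0 5 6 7 7], max=7
Drop 5: I rot1 at col 0 lands with bottom-row=0; cleared 0 line(s) (total 0); column heights now [4 5 6 7 7], max=7
Test piece Z rot3 at col 0 (width 2): heights before test = [4 5 6 7 7]; fits = True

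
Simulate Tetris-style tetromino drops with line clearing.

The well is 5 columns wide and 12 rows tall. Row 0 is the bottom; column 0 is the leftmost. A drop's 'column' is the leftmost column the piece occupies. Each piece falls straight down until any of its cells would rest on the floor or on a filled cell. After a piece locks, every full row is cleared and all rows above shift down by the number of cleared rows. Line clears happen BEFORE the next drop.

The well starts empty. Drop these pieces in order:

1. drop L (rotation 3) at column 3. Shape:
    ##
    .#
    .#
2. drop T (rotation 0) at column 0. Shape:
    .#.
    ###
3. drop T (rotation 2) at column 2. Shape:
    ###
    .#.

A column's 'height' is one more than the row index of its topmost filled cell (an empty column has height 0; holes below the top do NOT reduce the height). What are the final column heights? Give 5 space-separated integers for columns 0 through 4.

Answer: 1 2 5 5 5

Derivation:
Drop 1: L rot3 at col 3 lands with bottom-row=0; cleared 0 line(s) (total 0); column heights now [0 0 0 3 3], max=3
Drop 2: T rot0 at col 0 lands with bottom-row=0; cleared 0 line(s) (total 0); column heights now [1 2 1 3 3], max=3
Drop 3: T rot2 at col 2 lands with bottom-row=3; cleared 0 line(s) (total 0); column heights now [1 2 5 5 5], max=5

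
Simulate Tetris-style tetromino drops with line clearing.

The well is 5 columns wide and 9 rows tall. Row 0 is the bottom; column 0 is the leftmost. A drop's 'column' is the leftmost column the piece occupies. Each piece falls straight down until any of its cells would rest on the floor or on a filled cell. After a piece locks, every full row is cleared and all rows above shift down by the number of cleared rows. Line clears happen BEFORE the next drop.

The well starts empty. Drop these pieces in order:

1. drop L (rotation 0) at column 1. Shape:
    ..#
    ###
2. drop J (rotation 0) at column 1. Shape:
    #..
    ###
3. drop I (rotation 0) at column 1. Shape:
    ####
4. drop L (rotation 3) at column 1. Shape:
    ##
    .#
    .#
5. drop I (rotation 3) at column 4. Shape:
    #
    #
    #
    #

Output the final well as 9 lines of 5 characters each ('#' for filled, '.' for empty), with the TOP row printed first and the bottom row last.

Answer: ....#
.##.#
..#.#
..#.#
.####
.#...
.###.
...#.
.###.

Derivation:
Drop 1: L rot0 at col 1 lands with bottom-row=0; cleared 0 line(s) (total 0); column heights now [0 1 1 2 0], max=2
Drop 2: J rot0 at col 1 lands with bottom-row=2; cleared 0 line(s) (total 0); column heights now [0 4 3 3 0], max=4
Drop 3: I rot0 at col 1 lands with bottom-row=4; cleared 0 line(s) (total 0); column heights now [0 5 5 5 5], max=5
Drop 4: L rot3 at col 1 lands with bottom-row=5; cleared 0 line(s) (total 0); column heights now [0 8 8 5 5], max=8
Drop 5: I rot3 at col 4 lands with bottom-row=5; cleared 0 line(s) (total 0); column heights now [0 8 8 5 9], max=9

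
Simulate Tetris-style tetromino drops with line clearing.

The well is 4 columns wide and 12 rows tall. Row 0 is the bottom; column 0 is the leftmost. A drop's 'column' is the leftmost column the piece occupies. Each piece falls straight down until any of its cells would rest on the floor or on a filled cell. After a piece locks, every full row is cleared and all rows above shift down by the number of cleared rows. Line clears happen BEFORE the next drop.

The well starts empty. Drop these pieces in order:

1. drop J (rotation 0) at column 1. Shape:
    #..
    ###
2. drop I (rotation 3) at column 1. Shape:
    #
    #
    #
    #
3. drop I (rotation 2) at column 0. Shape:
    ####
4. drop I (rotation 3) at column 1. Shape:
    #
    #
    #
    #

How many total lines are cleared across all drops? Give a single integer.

Drop 1: J rot0 at col 1 lands with bottom-row=0; cleared 0 line(s) (total 0); column heights now [0 2 1 1], max=2
Drop 2: I rot3 at col 1 lands with bottom-row=2; cleared 0 line(s) (total 0); column heights now [0 6 1 1], max=6
Drop 3: I rot2 at col 0 lands with bottom-row=6; cleared 1 line(s) (total 1); column heights now [0 6 1 1], max=6
Drop 4: I rot3 at col 1 lands with bottom-row=6; cleared 0 line(s) (total 1); column heights now [0 10 1 1], max=10

Answer: 1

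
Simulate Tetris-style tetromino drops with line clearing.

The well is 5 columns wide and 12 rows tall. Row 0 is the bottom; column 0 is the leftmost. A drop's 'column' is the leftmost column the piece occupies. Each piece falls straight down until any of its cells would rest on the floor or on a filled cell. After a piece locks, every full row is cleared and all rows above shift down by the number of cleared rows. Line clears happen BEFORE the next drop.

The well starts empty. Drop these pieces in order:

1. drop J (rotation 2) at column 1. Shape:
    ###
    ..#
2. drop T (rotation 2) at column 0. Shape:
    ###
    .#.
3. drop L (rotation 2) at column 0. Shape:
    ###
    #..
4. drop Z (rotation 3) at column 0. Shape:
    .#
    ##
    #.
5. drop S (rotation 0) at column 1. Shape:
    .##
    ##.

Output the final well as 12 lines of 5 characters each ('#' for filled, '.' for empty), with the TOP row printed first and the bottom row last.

Drop 1: J rot2 at col 1 lands with bottom-row=0; cleared 0 line(s) (total 0); column heights now [0 2 2 2 0], max=2
Drop 2: T rot2 at col 0 lands with bottom-row=2; cleared 0 line(s) (total 0); column heights now [4 4 4 2 0], max=4
Drop 3: L rot2 at col 0 lands with bottom-row=4; cleared 0 line(s) (total 0); column heights now [6 6 6 2 0], max=6
Drop 4: Z rot3 at col 0 lands with bottom-row=6; cleared 0 line(s) (total 0); column heights now [8 9 6 2 0], max=9
Drop 5: S rot0 at col 1 lands with bottom-row=9; cleared 0 line(s) (total 0); column heights now [8 10 11 11 0], max=11

Answer: .....
..##.
.##..
.#...
##...
#....
###..
#....
###..
.#...
.###.
...#.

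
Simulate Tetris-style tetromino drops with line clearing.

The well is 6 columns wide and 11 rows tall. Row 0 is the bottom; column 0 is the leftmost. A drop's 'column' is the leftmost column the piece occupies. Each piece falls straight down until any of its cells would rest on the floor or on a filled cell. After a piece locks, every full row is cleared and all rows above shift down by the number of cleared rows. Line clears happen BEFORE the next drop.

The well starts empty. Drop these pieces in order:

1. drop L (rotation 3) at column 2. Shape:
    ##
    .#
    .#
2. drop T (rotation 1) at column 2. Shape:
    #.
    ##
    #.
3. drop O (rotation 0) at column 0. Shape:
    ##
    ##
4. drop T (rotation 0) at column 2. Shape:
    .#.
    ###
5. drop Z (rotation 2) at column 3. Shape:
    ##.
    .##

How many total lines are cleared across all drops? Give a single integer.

Drop 1: L rot3 at col 2 lands with bottom-row=0; cleared 0 line(s) (total 0); column heights now [0 0 3 3 0 0], max=3
Drop 2: T rot1 at col 2 lands with bottom-row=3; cleared 0 line(s) (total 0); column heights now [0 0 6 5 0 0], max=6
Drop 3: O rot0 at col 0 lands with bottom-row=0; cleared 0 line(s) (total 0); column heights now [2 2 6 5 0 0], max=6
Drop 4: T rot0 at col 2 lands with bottom-row=6; cleared 0 line(s) (total 0); column heights now [2 2 7 8 7 0], max=8
Drop 5: Z rot2 at col 3 lands with bottom-row=7; cleared 0 line(s) (total 0); column heights now [2 2 7 9 9 8], max=9

Answer: 0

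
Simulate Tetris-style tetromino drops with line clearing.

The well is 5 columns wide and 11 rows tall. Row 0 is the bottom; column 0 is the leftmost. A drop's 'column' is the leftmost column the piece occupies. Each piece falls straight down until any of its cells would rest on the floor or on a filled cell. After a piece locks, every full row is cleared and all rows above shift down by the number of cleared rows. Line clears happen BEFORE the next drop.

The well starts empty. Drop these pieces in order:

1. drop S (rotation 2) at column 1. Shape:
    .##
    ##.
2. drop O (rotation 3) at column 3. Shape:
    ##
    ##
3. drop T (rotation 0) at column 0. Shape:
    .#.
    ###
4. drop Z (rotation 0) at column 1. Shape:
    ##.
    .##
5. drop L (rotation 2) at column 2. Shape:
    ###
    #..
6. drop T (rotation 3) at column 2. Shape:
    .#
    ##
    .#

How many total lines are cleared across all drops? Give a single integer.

Answer: 1

Derivation:
Drop 1: S rot2 at col 1 lands with bottom-row=0; cleared 0 line(s) (total 0); column heights now [0 1 2 2 0], max=2
Drop 2: O rot3 at col 3 lands with bottom-row=2; cleared 0 line(s) (total 0); column heights now [0 1 2 4 4], max=4
Drop 3: T rot0 at col 0 lands with bottom-row=2; cleared 1 line(s) (total 1); column heights now [0 3 2 3 3], max=3
Drop 4: Z rot0 at col 1 lands with bottom-row=3; cleared 0 line(s) (total 1); column heights now [0 5 5 4 3], max=5
Drop 5: L rot2 at col 2 lands with bottom-row=5; cleared 0 line(s) (total 1); column heights now [0 5 7 7 7], max=7
Drop 6: T rot3 at col 2 lands with bottom-row=7; cleared 0 line(s) (total 1); column heights now [0 5 9 10 7], max=10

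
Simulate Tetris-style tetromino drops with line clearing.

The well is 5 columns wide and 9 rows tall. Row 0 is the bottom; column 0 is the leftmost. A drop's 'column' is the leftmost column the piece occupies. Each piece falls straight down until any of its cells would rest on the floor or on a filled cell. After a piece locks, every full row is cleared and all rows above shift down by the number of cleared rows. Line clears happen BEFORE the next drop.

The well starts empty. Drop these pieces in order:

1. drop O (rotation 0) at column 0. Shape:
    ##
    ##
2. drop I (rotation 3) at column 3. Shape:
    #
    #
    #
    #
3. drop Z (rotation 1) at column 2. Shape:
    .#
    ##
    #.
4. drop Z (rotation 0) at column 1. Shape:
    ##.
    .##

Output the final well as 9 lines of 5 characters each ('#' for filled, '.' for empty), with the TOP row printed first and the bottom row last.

Drop 1: O rot0 at col 0 lands with bottom-row=0; cleared 0 line(s) (total 0); column heights now [2 2 0 0 0], max=2
Drop 2: I rot3 at col 3 lands with bottom-row=0; cleared 0 line(s) (total 0); column heights now [2 2 0 4 0], max=4
Drop 3: Z rot1 at col 2 lands with bottom-row=3; cleared 0 line(s) (total 0); column heights now [2 2 5 6 0], max=6
Drop 4: Z rot0 at col 1 lands with bottom-row=6; cleared 0 line(s) (total 0); column heights now [2 8 8 7 0], max=8

Answer: .....
.##..
..##.
...#.
..##.
..##.
...#.
##.#.
##.#.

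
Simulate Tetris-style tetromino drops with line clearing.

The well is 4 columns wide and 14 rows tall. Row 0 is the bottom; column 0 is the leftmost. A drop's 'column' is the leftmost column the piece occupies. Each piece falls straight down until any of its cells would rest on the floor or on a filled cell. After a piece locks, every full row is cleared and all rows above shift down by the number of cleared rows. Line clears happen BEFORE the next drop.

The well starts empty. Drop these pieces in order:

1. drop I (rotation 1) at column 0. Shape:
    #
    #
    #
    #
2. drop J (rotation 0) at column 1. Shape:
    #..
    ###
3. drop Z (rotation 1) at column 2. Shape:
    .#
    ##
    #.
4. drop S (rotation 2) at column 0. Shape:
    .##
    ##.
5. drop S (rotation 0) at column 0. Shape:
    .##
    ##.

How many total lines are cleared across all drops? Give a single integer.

Drop 1: I rot1 at col 0 lands with bottom-row=0; cleared 0 line(s) (total 0); column heights now [4 0 0 0], max=4
Drop 2: J rot0 at col 1 lands with bottom-row=0; cleared 1 line(s) (total 1); column heights now [3 1 0 0], max=3
Drop 3: Z rot1 at col 2 lands with bottom-row=0; cleared 0 line(s) (total 1); column heights now [3 1 2 3], max=3
Drop 4: S rot2 at col 0 lands with bottom-row=3; cleared 0 line(s) (total 1); column heights now [4 5 5 3], max=5
Drop 5: S rot0 at col 0 lands with bottom-row=5; cleared 0 line(s) (total 1); column heights now [6 7 7 3], max=7

Answer: 1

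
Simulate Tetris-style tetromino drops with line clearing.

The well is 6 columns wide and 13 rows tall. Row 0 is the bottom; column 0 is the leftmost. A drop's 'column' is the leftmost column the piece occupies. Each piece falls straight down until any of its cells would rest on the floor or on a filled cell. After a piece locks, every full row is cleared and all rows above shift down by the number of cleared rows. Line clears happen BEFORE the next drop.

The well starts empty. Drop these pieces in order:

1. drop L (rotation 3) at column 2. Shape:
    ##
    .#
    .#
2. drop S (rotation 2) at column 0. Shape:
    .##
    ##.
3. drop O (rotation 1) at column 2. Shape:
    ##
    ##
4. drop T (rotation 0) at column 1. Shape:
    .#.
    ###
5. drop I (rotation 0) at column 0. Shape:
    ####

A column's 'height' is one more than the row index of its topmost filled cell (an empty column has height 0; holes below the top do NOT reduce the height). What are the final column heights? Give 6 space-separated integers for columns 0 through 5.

Answer: 9 9 9 9 0 0

Derivation:
Drop 1: L rot3 at col 2 lands with bottom-row=0; cleared 0 line(s) (total 0); column heights now [0 0 3 3 0 0], max=3
Drop 2: S rot2 at col 0 lands with bottom-row=2; cleared 0 line(s) (total 0); column heights now [3 4 4 3 0 0], max=4
Drop 3: O rot1 at col 2 lands with bottom-row=4; cleared 0 line(s) (total 0); column heights now [3 4 6 6 0 0], max=6
Drop 4: T rot0 at col 1 lands with bottom-row=6; cleared 0 line(s) (total 0); column heights now [3 7 8 7 0 0], max=8
Drop 5: I rot0 at col 0 lands with bottom-row=8; cleared 0 line(s) (total 0); column heights now [9 9 9 9 0 0], max=9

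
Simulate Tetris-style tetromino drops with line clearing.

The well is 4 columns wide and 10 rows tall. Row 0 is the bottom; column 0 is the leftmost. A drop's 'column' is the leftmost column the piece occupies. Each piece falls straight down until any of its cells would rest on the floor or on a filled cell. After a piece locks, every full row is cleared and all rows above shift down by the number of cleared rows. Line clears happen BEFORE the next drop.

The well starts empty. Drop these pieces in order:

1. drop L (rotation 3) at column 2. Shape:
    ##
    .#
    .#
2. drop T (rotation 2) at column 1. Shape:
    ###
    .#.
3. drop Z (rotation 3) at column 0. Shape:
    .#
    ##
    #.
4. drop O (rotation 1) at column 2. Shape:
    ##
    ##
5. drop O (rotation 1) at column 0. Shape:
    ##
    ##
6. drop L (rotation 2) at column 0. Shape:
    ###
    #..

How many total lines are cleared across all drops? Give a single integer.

Drop 1: L rot3 at col 2 lands with bottom-row=0; cleared 0 line(s) (total 0); column heights now [0 0 3 3], max=3
Drop 2: T rot2 at col 1 lands with bottom-row=3; cleared 0 line(s) (total 0); column heights now [0 5 5 5], max=5
Drop 3: Z rot3 at col 0 lands with bottom-row=4; cleared 1 line(s) (total 1); column heights now [5 6 4 3], max=6
Drop 4: O rot1 at col 2 lands with bottom-row=4; cleared 1 line(s) (total 2); column heights now [0 5 5 5], max=5
Drop 5: O rot1 at col 0 lands with bottom-row=5; cleared 0 line(s) (total 2); column heights now [7 7 5 5], max=7
Drop 6: L rot2 at col 0 lands with bottom-row=7; cleared 0 line(s) (total 2); column heights now [9 9 9 5], max=9

Answer: 2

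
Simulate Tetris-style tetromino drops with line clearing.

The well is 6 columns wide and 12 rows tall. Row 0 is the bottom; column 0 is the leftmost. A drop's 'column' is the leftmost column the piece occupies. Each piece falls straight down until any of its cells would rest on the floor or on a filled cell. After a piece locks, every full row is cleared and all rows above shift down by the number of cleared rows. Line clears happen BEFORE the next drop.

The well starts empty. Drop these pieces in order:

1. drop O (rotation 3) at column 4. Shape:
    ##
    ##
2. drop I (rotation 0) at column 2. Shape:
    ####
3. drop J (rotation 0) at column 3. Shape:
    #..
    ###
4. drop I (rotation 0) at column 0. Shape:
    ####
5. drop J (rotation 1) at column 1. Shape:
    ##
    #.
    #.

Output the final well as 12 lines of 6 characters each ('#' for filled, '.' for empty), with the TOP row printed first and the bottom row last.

Drop 1: O rot3 at col 4 lands with bottom-row=0; cleared 0 line(s) (total 0); column heights now [0 0 0 0 2 2], max=2
Drop 2: I rot0 at col 2 lands with bottom-row=2; cleared 0 line(s) (total 0); column heights now [0 0 3 3 3 3], max=3
Drop 3: J rot0 at col 3 lands with bottom-row=3; cleared 0 line(s) (total 0); column heights now [0 0 3 5 4 4], max=5
Drop 4: I rot0 at col 0 lands with bottom-row=5; cleared 0 line(s) (total 0); column heights now [6 6 6 6 4 4], max=6
Drop 5: J rot1 at col 1 lands with bottom-row=6; cleared 0 line(s) (total 0); column heights now [6 9 9 6 4 4], max=9

Answer: ......
......
......
.##...
.#....
.#....
####..
...#..
...###
..####
....##
....##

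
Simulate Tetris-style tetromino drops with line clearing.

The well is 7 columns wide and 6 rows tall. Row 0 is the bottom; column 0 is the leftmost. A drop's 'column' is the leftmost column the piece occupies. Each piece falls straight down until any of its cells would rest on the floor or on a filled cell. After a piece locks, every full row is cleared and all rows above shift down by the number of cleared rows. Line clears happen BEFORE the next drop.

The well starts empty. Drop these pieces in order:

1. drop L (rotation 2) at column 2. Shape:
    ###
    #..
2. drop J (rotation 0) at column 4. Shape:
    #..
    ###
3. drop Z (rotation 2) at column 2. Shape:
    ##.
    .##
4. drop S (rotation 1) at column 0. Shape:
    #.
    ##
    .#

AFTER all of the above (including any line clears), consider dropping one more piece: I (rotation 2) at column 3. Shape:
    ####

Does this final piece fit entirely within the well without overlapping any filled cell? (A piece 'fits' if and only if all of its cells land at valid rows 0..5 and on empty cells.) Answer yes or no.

Answer: no

Derivation:
Drop 1: L rot2 at col 2 lands with bottom-row=0; cleared 0 line(s) (total 0); column heights now [0 0 2 2 2 0 0], max=2
Drop 2: J rot0 at col 4 lands with bottom-row=2; cleared 0 line(s) (total 0); column heights now [0 0 2 2 4 3 3], max=4
Drop 3: Z rot2 at col 2 lands with bottom-row=4; cleared 0 line(s) (total 0); column heights now [0 0 6 6 5 3 3], max=6
Drop 4: S rot1 at col 0 lands with bottom-row=0; cleared 0 line(s) (total 0); column heights now [3 2 6 6 5 3 3], max=6
Test piece I rot2 at col 3 (width 4): heights before test = [3 2 6 6 5 3 3]; fits = False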